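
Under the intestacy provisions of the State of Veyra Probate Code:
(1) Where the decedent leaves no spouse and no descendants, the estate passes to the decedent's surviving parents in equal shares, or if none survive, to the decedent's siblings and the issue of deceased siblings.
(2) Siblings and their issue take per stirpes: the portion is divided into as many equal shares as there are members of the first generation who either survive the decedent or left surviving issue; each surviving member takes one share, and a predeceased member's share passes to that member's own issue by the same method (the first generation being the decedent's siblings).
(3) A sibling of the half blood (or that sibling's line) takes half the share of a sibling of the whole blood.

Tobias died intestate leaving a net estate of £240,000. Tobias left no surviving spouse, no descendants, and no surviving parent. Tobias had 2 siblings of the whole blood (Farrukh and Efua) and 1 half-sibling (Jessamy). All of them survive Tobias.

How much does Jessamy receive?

The entire £240,000 passes to the siblings and their issue.
Counting each half-blood sibling's line as half a unit, there are 5/2 units in £240,000, so one unit is £96,000. Whole-blood lines (Farrukh and Efua) take £96,000 each; half-blood lines (Jessamy) take £48,000 each.

Jessamy receives £48,000.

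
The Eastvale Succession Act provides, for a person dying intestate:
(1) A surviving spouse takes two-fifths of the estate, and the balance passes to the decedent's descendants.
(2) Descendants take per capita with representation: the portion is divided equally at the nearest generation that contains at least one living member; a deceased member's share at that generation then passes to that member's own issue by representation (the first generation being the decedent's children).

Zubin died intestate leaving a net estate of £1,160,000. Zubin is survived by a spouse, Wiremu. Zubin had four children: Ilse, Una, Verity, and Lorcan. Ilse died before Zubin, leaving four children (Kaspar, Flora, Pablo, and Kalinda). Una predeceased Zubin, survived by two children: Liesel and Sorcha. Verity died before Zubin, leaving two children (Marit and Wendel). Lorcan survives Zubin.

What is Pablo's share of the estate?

Pablo receives £43,500.

Wiremu takes two-fifths of £1,160,000 = £464,000. The remaining £696,000 passes to the descendants.
The descendants' portion (£696,000) is divided into 4 shares of £174,000: Lorcan takes £174,000; Ilse's £174,000 share passes to Ilse's issue; Una's £174,000 share passes to Una's issue; Verity's £174,000 share passes to Verity's issue.
Ilse's share (£174,000) is divided into 4 shares of £43,500: Kaspar, Flora, Pablo, and Kalinda each take £43,500.
Una's share (£174,000) is divided into 2 shares of £87,000: Liesel and Sorcha each take £87,000.
Verity's share (£174,000) is divided into 2 shares of £87,000: Marit and Wendel each take £87,000.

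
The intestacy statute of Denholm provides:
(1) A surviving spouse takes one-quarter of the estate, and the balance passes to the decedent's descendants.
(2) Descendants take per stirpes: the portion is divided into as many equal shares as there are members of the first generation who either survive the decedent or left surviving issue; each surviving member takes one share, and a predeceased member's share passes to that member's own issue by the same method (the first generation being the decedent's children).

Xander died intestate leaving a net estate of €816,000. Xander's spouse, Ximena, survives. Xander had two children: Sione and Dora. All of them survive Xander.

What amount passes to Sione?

Sione receives €306,000.

Ximena takes one-quarter of €816,000 = €204,000. The remaining €612,000 passes to the descendants.
The descendants' portion (€612,000) is divided into 2 shares of €306,000: Sione and Dora each take €306,000.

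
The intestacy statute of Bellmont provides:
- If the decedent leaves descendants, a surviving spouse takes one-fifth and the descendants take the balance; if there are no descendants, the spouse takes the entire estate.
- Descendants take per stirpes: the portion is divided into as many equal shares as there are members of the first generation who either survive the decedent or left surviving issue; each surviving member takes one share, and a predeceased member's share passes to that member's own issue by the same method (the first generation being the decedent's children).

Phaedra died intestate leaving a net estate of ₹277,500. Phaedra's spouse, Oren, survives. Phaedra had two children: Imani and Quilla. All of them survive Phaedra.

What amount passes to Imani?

Oren takes one-fifth of ₹277,500 = ₹55,500. The remaining ₹222,000 passes to the descendants.
The descendants' portion (₹222,000) is divided into 2 shares of ₹111,000: Imani and Quilla each take ₹111,000.

Imani receives ₹111,000.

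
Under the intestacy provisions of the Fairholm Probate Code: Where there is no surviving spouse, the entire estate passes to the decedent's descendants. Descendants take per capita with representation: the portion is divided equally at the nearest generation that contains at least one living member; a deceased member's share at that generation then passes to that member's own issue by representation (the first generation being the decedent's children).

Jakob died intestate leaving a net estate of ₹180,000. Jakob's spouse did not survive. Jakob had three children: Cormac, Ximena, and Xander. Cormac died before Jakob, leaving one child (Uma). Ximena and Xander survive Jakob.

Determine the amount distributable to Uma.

Uma receives ₹60,000.

The entire ₹180,000 passes to the descendants.
That amount (₹180,000) is divided into 3 shares of ₹60,000: Ximena and Xander each take ₹60,000; Cormac's ₹60,000 share passes to Cormac's issue.
Cormac's share (₹60,000) passes entirely to Uma.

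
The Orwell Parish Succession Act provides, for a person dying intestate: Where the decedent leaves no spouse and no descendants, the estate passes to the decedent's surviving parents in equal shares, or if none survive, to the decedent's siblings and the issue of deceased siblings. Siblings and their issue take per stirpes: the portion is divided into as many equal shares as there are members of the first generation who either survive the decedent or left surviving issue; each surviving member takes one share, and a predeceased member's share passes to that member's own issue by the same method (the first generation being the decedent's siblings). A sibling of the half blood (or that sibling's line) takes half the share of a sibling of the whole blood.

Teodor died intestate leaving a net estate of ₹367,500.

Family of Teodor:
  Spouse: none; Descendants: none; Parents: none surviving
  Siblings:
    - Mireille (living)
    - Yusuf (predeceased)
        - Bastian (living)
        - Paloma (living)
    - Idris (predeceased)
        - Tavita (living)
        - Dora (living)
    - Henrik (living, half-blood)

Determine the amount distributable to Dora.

The entire ₹367,500 passes to the siblings and their issue.
Counting each half-blood sibling's line as half a unit, there are 7/2 units in ₹367,500, so one unit is ₹105,000. Whole-blood lines (Mireille, Yusuf, and Idris) take ₹105,000 each; half-blood lines (Henrik) take ₹52,500 each.
Yusuf's share (₹105,000) is divided into 2 shares of ₹52,500: Bastian and Paloma each take ₹52,500.
Idris's share (₹105,000) is divided into 2 shares of ₹52,500: Tavita and Dora each take ₹52,500.

Dora receives ₹52,500.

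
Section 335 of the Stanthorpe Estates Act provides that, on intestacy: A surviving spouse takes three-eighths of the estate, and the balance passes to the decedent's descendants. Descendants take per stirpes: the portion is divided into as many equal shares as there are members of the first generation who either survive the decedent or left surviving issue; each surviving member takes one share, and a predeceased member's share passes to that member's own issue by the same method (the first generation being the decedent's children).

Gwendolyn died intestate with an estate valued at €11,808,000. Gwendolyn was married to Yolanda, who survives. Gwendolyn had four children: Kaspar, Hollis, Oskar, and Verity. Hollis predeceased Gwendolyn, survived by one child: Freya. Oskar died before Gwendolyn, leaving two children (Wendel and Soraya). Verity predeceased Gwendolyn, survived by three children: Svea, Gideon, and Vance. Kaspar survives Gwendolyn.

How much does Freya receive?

Yolanda takes three-eighths of €11,808,000 = €4,428,000. The remaining €7,380,000 passes to the descendants.
The descendants' portion (€7,380,000) is divided into 4 shares of €1,845,000: Kaspar takes €1,845,000; Hollis's €1,845,000 share passes to Hollis's issue; Oskar's €1,845,000 share passes to Oskar's issue; Verity's €1,845,000 share passes to Verity's issue.
Hollis's share (€1,845,000) passes entirely to Freya.
Oskar's share (€1,845,000) is divided into 2 shares of €922,500: Wendel and Soraya each take €922,500.
Verity's share (€1,845,000) is divided into 3 shares of €615,000: Svea, Gideon, and Vance each take €615,000.

Freya receives €1,845,000.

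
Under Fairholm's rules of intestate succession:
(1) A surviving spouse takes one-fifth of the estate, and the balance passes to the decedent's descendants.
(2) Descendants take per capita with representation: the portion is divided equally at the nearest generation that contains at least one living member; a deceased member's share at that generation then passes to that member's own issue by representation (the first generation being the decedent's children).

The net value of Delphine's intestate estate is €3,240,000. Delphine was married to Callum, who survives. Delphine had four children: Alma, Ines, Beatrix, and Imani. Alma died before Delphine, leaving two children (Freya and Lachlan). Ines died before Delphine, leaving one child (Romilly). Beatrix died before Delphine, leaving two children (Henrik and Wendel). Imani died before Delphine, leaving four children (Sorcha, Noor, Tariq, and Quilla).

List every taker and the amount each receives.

Callum: €648,000; Freya: €288,000; Lachlan: €288,000; Romilly: €288,000; Henrik: €288,000; Wendel: €288,000; Sorcha: €288,000; Noor: €288,000; Tariq: €288,000; Quilla: €288,000

Callum takes one-fifth of €3,240,000 = €648,000. The remaining €2,592,000 passes to the descendants.
No child survives, so the initial division is made at the grandchildren's generation.
The descendants' portion (€2,592,000) is divided into 9 shares of €288,000: Freya, Lachlan, Romilly, Henrik, Wendel, Sorcha, Noor, Tariq, and Quilla each take €288,000.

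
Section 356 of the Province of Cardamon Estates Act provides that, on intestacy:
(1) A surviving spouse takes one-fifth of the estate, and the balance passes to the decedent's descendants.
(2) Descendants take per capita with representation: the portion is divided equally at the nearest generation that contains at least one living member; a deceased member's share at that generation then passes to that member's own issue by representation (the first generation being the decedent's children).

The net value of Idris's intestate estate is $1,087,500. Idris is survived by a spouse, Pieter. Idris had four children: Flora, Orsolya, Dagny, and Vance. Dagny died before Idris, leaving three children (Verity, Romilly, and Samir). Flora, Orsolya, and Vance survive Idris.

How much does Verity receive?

Verity receives $72,500.

Pieter takes one-fifth of $1,087,500 = $217,500. The remaining $870,000 passes to the descendants.
The descendants' portion ($870,000) is divided into 4 shares of $217,500: Flora, Orsolya, and Vance each take $217,500; Dagny's $217,500 share passes to Dagny's issue.
Dagny's share ($217,500) is divided into 3 shares of $72,500: Verity, Romilly, and Samir each take $72,500.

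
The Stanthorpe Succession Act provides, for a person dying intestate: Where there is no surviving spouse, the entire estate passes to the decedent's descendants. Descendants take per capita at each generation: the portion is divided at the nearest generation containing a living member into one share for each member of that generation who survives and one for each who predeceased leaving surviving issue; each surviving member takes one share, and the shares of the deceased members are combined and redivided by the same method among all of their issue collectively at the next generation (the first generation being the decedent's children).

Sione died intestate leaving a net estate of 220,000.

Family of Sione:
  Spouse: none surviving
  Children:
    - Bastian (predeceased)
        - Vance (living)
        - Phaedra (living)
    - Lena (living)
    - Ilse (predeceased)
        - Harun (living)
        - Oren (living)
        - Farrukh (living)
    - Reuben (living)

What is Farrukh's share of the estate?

Farrukh receives 22,000.

The entire 220,000 passes to the descendants.
That amount (220,000) is divided at the children's generation into 4 shares of 55,000. Lena and Reuben each take 55,000. The 2 shares of the deceased (Bastian and Ilse) are combined into a pool of 110,000.
That pool (110,000) is divided at the grandchildren's generation equally among Vance, Phaedra, Harun, Oren, and Farrukh: 22,000 each.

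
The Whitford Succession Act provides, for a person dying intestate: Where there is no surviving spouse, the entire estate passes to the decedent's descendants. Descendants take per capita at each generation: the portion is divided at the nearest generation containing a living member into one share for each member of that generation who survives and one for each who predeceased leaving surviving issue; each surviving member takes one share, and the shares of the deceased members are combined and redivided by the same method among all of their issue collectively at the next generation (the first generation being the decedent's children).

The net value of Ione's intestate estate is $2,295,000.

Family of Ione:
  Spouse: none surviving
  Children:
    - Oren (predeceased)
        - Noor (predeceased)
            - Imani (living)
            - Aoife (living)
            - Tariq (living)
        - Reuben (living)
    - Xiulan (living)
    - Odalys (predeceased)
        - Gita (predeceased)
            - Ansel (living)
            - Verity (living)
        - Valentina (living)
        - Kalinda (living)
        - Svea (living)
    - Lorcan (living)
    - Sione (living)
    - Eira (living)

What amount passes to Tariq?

Tariq receives $51,000.

The entire $2,295,000 passes to the descendants.
That amount ($2,295,000) is divided at the children's generation into 6 shares of $382,500. Xiulan, Lorcan, Sione, and Eira each take $382,500. The 2 shares of the deceased (Oren and Odalys) are combined into a pool of $765,000.
That pool ($765,000) is divided at the grandchildren's generation into 6 shares of $127,500. Reuben, Valentina, Kalinda, and Svea each take $127,500. The 2 shares of the deceased (Noor and Gita) are combined into a pool of $255,000.
That pool ($255,000) is divided at the great-grandchildren's generation equally among Imani, Aoife, Tariq, Ansel, and Verity: $51,000 each.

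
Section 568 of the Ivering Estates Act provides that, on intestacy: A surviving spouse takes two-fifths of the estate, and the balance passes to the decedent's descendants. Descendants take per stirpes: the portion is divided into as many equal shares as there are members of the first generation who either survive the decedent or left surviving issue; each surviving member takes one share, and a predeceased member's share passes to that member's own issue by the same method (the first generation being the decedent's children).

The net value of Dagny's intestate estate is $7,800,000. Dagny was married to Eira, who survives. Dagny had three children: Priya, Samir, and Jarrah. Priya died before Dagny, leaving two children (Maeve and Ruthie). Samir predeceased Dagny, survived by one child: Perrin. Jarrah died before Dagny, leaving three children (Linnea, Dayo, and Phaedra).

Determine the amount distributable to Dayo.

Dayo receives $520,000.

Eira takes two-fifths of $7,800,000 = $3,120,000. The remaining $4,680,000 passes to the descendants.
The descendants' portion ($4,680,000) is divided into 3 shares of $1,560,000: Priya's $1,560,000 share passes to Priya's issue; Samir's $1,560,000 share passes to Samir's issue; Jarrah's $1,560,000 share passes to Jarrah's issue.
Priya's share ($1,560,000) is divided into 2 shares of $780,000: Maeve and Ruthie each take $780,000.
Samir's share ($1,560,000) passes entirely to Perrin.
Jarrah's share ($1,560,000) is divided into 3 shares of $520,000: Linnea, Dayo, and Phaedra each take $520,000.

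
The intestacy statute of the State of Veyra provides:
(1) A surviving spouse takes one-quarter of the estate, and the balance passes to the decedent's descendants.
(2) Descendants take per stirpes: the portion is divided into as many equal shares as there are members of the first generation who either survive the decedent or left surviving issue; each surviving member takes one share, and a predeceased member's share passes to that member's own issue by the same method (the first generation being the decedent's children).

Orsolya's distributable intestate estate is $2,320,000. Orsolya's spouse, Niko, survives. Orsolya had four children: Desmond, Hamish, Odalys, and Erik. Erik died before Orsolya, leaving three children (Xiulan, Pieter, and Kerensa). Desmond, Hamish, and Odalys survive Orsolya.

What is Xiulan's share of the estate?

Xiulan receives $145,000.

Niko takes one-quarter of $2,320,000 = $580,000. The remaining $1,740,000 passes to the descendants.
The descendants' portion ($1,740,000) is divided into 4 shares of $435,000: Desmond, Hamish, and Odalys each take $435,000; Erik's $435,000 share passes to Erik's issue.
Erik's share ($435,000) is divided into 3 shares of $145,000: Xiulan, Pieter, and Kerensa each take $145,000.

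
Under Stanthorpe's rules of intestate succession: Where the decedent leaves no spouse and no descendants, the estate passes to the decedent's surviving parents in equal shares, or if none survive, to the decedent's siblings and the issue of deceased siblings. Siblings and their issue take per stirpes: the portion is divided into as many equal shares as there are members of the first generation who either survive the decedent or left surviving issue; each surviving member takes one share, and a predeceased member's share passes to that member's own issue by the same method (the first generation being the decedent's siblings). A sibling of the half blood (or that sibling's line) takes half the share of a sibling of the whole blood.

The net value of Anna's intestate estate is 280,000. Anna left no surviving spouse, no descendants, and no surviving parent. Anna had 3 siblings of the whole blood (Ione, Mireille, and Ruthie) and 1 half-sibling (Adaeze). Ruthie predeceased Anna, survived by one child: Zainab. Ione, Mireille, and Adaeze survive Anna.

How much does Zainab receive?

The entire 280,000 passes to the siblings and their issue.
Counting each half-blood sibling's line as half a unit, there are 7/2 units in 280,000, so one unit is 80,000. Whole-blood lines (Ione, Mireille, and Ruthie) take 80,000 each; half-blood lines (Adaeze) take 40,000 each.
Ruthie's share (80,000) passes entirely to Zainab.

Zainab receives 80,000.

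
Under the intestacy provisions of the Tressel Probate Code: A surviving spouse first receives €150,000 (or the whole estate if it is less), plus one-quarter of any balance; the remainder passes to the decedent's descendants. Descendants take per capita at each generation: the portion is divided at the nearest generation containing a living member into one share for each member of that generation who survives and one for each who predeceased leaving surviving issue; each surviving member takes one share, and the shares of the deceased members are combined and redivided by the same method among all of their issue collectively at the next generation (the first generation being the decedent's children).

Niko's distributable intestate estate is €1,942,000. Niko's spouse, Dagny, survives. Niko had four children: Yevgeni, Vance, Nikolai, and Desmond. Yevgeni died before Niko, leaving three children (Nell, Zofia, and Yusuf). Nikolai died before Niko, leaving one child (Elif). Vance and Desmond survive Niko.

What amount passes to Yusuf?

Yusuf receives €168,000.

Dagny first takes €150,000, leaving a balance of €1,792,000. Dagny then takes one-quarter of the balance (€448,000), for a total of €598,000. The remaining €1,344,000 passes to the descendants.
The descendants' portion (€1,344,000) is divided at the children's generation into 4 shares of €336,000. Vance and Desmond each take €336,000. The 2 shares of the deceased (Yevgeni and Nikolai) are combined into a pool of €672,000.
That pool (€672,000) is divided at the grandchildren's generation equally among Nell, Zofia, Yusuf, and Elif: €168,000 each.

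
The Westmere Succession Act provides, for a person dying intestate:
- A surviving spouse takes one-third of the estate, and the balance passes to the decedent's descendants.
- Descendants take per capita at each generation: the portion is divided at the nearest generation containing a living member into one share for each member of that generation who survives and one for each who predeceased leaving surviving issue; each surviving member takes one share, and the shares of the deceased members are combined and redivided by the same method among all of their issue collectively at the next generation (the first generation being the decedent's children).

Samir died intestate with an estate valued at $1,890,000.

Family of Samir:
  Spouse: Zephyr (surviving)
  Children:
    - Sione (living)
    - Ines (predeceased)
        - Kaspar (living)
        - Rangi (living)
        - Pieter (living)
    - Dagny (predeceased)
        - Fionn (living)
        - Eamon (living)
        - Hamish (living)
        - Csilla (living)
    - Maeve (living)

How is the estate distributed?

Zephyr: $630,000; Sione: $315,000; Kaspar: $90,000; Rangi: $90,000; Pieter: $90,000; Fionn: $90,000; Eamon: $90,000; Hamish: $90,000; Csilla: $90,000; Maeve: $315,000

Zephyr takes one-third of $1,890,000 = $630,000. The remaining $1,260,000 passes to the descendants.
The descendants' portion ($1,260,000) is divided at the children's generation into 4 shares of $315,000. Sione and Maeve each take $315,000. The 2 shares of the deceased (Ines and Dagny) are combined into a pool of $630,000.
That pool ($630,000) is divided at the grandchildren's generation equally among Kaspar, Rangi, Pieter, Fionn, Eamon, Hamish, and Csilla: $90,000 each.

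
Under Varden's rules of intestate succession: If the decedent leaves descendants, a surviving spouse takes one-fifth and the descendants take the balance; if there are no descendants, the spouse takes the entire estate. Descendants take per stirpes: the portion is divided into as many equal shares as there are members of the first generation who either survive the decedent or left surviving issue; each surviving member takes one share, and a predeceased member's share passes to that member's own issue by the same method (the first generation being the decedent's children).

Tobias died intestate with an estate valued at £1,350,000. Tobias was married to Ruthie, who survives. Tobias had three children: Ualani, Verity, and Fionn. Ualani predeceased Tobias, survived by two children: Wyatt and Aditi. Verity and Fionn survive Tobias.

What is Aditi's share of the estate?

Ruthie takes one-fifth of £1,350,000 = £270,000. The remaining £1,080,000 passes to the descendants.
The descendants' portion (£1,080,000) is divided into 3 shares of £360,000: Verity and Fionn each take £360,000; Ualani's £360,000 share passes to Ualani's issue.
Ualani's share (£360,000) is divided into 2 shares of £180,000: Wyatt and Aditi each take £180,000.

Aditi receives £180,000.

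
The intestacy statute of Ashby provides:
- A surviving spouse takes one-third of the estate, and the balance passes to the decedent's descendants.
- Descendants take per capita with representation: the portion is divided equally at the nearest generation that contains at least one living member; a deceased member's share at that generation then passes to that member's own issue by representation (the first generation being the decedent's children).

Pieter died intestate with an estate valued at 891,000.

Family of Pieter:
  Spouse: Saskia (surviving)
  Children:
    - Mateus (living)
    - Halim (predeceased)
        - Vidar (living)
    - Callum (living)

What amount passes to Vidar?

Vidar receives 198,000.

Saskia takes one-third of 891,000 = 297,000. The remaining 594,000 passes to the descendants.
The descendants' portion (594,000) is divided into 3 shares of 198,000: Mateus and Callum each take 198,000; Halim's 198,000 share passes to Halim's issue.
Halim's share (198,000) passes entirely to Vidar.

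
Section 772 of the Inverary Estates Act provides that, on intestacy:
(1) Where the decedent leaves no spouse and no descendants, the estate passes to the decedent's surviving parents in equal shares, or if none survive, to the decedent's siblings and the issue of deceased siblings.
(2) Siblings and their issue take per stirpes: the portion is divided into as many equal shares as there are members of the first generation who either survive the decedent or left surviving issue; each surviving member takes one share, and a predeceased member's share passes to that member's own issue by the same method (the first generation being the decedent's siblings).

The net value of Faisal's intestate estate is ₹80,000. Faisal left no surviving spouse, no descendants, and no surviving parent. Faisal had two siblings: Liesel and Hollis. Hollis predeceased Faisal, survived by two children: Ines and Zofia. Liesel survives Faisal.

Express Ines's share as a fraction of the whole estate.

The entire ₹80,000 passes to the siblings and their issue.
That amount (₹80,000) is divided into 2 shares of ₹40,000: Liesel takes ₹40,000; Hollis's ₹40,000 share passes to Hollis's issue.
Hollis's share (₹40,000) is divided into 2 shares of ₹20,000: Ines and Zofia each take ₹20,000.

Ines receives 1/4 of the estate.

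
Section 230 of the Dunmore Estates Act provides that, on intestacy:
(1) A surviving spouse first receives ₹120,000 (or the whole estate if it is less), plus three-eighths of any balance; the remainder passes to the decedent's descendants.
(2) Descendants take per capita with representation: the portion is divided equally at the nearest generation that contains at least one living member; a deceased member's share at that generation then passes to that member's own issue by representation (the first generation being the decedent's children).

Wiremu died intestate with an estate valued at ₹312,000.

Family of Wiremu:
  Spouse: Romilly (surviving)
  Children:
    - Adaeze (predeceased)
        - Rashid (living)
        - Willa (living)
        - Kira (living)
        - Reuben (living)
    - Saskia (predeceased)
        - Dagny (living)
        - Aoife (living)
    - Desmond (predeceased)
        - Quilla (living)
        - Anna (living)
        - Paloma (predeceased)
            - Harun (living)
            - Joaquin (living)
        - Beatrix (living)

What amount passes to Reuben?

Romilly first takes ₹120,000, leaving a balance of ₹192,000. Romilly then takes three-eighths of the balance (₹72,000), for a total of ₹192,000. The remaining ₹120,000 passes to the descendants.
No child survives, so the initial division is made at the grandchildren's generation.
The descendants' portion (₹120,000) is divided into 10 shares of ₹12,000: Rashid, Willa, Kira, Reuben, Dagny, Aoife, Quilla, Anna, and Beatrix each take ₹12,000; Paloma's ₹12,000 share passes to Paloma's issue.
Paloma's share (₹12,000) is divided into 2 shares of ₹6,000: Harun and Joaquin each take ₹6,000.

Reuben receives ₹12,000.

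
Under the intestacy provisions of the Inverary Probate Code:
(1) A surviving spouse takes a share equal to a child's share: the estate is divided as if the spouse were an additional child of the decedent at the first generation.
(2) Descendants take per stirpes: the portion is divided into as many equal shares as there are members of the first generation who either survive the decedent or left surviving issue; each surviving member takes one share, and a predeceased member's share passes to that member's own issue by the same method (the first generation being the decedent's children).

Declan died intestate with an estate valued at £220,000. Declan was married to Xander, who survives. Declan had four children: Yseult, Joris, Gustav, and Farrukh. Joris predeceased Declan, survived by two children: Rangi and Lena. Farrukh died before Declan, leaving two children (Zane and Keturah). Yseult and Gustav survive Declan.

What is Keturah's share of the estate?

Keturah receives £22,000.

The spouse counts as an additional share at the children's level, so there are 5 primary shares of £44,000. Xander takes one such share (£44,000).
The children's combined portion (£176,000) is divided into 4 shares of £44,000: Yseult and Gustav each take £44,000; Joris's £44,000 share passes to Joris's issue; Farrukh's £44,000 share passes to Farrukh's issue.
Joris's share (£44,000) is divided into 2 shares of £22,000: Rangi and Lena each take £22,000.
Farrukh's share (£44,000) is divided into 2 shares of £22,000: Zane and Keturah each take £22,000.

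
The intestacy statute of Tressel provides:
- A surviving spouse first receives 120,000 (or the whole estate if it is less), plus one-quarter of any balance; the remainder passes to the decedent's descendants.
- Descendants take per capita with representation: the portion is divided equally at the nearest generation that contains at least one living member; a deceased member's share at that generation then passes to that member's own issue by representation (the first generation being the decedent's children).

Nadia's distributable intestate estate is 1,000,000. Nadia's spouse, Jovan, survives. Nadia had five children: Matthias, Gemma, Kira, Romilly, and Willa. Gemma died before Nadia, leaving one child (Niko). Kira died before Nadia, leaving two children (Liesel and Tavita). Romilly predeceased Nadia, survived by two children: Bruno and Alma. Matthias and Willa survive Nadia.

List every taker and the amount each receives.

Jovan first takes 120,000, leaving a balance of 880,000. Jovan then takes one-quarter of the balance (220,000), for a total of 340,000. The remaining 660,000 passes to the descendants.
The descendants' portion (660,000) is divided into 5 shares of 132,000: Matthias and Willa each take 132,000; Gemma's 132,000 share passes to Gemma's issue; Kira's 132,000 share passes to Kira's issue; Romilly's 132,000 share passes to Romilly's issue.
Gemma's share (132,000) passes entirely to Niko.
Kira's share (132,000) is divided into 2 shares of 66,000: Liesel and Tavita each take 66,000.
Romilly's share (132,000) is divided into 2 shares of 66,000: Bruno and Alma each take 66,000.

Jovan: 340,000; Matthias: 132,000; Niko: 132,000; Liesel: 66,000; Tavita: 66,000; Bruno: 66,000; Alma: 66,000; Willa: 132,000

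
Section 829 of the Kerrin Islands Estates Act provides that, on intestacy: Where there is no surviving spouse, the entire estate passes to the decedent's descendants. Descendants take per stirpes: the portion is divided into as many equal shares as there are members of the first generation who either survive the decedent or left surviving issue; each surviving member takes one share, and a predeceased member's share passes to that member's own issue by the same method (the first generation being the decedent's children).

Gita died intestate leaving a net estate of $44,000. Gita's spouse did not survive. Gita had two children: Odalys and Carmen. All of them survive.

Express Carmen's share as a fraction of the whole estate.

The entire $44,000 passes to the descendants.
That amount ($44,000) is divided into 2 shares of $22,000: Odalys and Carmen each take $22,000.

Carmen receives 1/2 of the estate.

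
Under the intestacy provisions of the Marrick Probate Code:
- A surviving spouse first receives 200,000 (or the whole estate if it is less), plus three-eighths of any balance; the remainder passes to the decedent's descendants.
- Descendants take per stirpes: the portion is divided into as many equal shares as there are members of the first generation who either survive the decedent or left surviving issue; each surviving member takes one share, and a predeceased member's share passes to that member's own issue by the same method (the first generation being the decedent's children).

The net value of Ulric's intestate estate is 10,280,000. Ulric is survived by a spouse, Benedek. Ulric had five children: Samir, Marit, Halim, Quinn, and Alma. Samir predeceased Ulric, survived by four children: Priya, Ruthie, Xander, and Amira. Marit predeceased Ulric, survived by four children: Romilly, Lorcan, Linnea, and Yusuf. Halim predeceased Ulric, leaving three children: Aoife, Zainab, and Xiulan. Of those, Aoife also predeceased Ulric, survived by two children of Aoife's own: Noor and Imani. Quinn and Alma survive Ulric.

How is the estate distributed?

Benedek first takes 200,000, leaving a balance of 10,080,000. Benedek then takes three-eighths of the balance (3,780,000), for a total of 3,980,000. The remaining 6,300,000 passes to the descendants.
The descendants' portion (6,300,000) is divided into 5 shares of 1,260,000: Quinn and Alma each take 1,260,000; Samir's 1,260,000 share passes to Samir's issue; Marit's 1,260,000 share passes to Marit's issue; Halim's 1,260,000 share passes to Halim's issue.
Samir's share (1,260,000) is divided into 4 shares of 315,000: Priya, Ruthie, Xander, and Amira each take 315,000.
Marit's share (1,260,000) is divided into 4 shares of 315,000: Romilly, Lorcan, Linnea, and Yusuf each take 315,000.
Halim's share (1,260,000) is divided into 3 shares of 420,000: Zainab and Xiulan each take 420,000; Aoife's 420,000 share passes to Aoife's issue.
Aoife's share (420,000) is divided into 2 shares of 210,000: Noor and Imani each take 210,000.

Benedek: 3,980,000; Priya: 315,000; Ruthie: 315,000; Xander: 315,000; Amira: 315,000; Romilly: 315,000; Lorcan: 315,000; Linnea: 315,000; Yusuf: 315,000; Noor: 210,000; Imani: 210,000; Zainab: 420,000; Xiulan: 420,000; Quinn: 1,260,000; Alma: 1,260,000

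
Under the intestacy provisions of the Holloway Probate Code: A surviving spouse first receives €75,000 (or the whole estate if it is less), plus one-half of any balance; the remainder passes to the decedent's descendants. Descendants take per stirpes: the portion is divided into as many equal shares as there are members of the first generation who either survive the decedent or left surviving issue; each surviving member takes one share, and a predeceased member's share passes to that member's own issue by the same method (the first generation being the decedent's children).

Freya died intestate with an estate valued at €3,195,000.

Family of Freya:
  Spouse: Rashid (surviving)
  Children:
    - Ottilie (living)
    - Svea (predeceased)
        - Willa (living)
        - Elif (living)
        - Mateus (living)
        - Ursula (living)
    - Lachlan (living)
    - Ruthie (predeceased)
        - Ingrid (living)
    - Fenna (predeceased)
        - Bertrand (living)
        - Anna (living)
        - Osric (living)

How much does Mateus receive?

Mateus receives €78,000.

Rashid first takes €75,000, leaving a balance of €3,120,000. Rashid then takes one-half of the balance (€1,560,000), for a total of €1,635,000. The remaining €1,560,000 passes to the descendants.
The descendants' portion (€1,560,000) is divided into 5 shares of €312,000: Ottilie and Lachlan each take €312,000; Svea's €312,000 share passes to Svea's issue; Ruthie's €312,000 share passes to Ruthie's issue; Fenna's €312,000 share passes to Fenna's issue.
Svea's share (€312,000) is divided into 4 shares of €78,000: Willa, Elif, Mateus, and Ursula each take €78,000.
Ruthie's share (€312,000) passes entirely to Ingrid.
Fenna's share (€312,000) is divided into 3 shares of €104,000: Bertrand, Anna, and Osric each take €104,000.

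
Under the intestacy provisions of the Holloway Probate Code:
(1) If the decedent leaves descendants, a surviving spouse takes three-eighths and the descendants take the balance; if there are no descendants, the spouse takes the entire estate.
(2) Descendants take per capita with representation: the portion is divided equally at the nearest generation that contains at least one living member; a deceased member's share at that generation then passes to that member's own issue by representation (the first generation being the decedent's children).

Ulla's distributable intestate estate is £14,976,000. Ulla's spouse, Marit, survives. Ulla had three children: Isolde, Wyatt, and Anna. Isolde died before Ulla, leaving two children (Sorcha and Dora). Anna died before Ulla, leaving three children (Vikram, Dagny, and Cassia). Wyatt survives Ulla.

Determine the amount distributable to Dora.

Dora receives £1,560,000.

Marit takes three-eighths of £14,976,000 = £5,616,000. The remaining £9,360,000 passes to the descendants.
The descendants' portion (£9,360,000) is divided into 3 shares of £3,120,000: Wyatt takes £3,120,000; Isolde's £3,120,000 share passes to Isolde's issue; Anna's £3,120,000 share passes to Anna's issue.
Isolde's share (£3,120,000) is divided into 2 shares of £1,560,000: Sorcha and Dora each take £1,560,000.
Anna's share (£3,120,000) is divided into 3 shares of £1,040,000: Vikram, Dagny, and Cassia each take £1,040,000.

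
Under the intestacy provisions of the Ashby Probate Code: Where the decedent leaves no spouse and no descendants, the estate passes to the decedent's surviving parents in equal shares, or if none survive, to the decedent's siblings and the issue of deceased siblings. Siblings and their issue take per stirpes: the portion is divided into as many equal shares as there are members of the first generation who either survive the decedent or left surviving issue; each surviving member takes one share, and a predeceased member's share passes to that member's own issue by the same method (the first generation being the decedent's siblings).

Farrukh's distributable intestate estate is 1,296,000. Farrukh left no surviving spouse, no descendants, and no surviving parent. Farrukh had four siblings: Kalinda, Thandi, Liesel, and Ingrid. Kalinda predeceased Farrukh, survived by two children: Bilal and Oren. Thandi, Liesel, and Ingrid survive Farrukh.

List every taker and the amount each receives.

Bilal: 162,000; Oren: 162,000; Thandi: 324,000; Liesel: 324,000; Ingrid: 324,000

The entire 1,296,000 passes to the siblings and their issue.
That amount (1,296,000) is divided into 4 shares of 324,000: Thandi, Liesel, and Ingrid each take 324,000; Kalinda's 324,000 share passes to Kalinda's issue.
Kalinda's share (324,000) is divided into 2 shares of 162,000: Bilal and Oren each take 162,000.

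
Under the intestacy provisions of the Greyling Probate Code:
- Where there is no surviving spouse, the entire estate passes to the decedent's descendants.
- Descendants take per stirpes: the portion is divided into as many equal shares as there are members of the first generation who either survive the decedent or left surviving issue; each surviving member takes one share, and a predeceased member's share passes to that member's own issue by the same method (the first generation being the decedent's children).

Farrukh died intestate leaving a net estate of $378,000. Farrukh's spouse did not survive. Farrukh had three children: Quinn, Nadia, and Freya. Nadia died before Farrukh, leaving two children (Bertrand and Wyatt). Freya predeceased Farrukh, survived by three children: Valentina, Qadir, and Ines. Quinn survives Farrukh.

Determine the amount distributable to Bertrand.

The entire $378,000 passes to the descendants.
That amount ($378,000) is divided into 3 shares of $126,000: Quinn takes $126,000; Nadia's $126,000 share passes to Nadia's issue; Freya's $126,000 share passes to Freya's issue.
Nadia's share ($126,000) is divided into 2 shares of $63,000: Bertrand and Wyatt each take $63,000.
Freya's share ($126,000) is divided into 3 shares of $42,000: Valentina, Qadir, and Ines each take $42,000.

Bertrand receives $63,000.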